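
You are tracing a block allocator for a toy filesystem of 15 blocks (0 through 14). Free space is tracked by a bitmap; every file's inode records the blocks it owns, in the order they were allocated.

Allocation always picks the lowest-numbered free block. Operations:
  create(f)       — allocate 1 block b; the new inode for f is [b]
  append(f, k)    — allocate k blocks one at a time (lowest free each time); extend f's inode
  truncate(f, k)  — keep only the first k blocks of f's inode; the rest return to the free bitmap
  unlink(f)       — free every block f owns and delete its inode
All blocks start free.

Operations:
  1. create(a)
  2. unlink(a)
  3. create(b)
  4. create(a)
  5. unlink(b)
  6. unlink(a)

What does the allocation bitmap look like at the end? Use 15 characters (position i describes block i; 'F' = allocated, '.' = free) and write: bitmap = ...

bitmap = ...............

after create(a) → a:[0]  free=[F..............]
after unlink(a) →   free=[...............]
after create(b) → b:[0]  free=[F..............]
after create(a) → a:[1], b:[0]  free=[FF.............]
after unlink(b) → a:[1]  free=[.F.............]
after unlink(a) →   free=[...............]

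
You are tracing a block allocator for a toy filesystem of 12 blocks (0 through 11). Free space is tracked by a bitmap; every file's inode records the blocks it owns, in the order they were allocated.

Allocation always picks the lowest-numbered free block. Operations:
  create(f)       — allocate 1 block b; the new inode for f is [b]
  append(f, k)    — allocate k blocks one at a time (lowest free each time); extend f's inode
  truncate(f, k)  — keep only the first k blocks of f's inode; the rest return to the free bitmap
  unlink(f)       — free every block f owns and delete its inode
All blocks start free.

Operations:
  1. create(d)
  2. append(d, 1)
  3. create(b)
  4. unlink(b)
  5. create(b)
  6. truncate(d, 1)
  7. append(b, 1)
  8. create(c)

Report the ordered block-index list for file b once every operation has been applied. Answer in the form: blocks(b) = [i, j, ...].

[1] create(d) — d=0 (map F...........)
[2] append(d, 1) — d=0,1 (map FF..........)
[3] create(b) — b=2 d=0,1 (map FFF.........)
[4] unlink(b) — d=0,1 (map FF..........)
[5] create(b) — b=2 d=0,1 (map FFF.........)
[6] truncate(d, 1) — b=2 d=0 (map F.F.........)
[7] append(b, 1) — b=2,1 d=0 (map FFF.........)
[8] create(c) — b=2,1 c=3 d=0 (map FFFF........)

blocks(b) = [2, 1]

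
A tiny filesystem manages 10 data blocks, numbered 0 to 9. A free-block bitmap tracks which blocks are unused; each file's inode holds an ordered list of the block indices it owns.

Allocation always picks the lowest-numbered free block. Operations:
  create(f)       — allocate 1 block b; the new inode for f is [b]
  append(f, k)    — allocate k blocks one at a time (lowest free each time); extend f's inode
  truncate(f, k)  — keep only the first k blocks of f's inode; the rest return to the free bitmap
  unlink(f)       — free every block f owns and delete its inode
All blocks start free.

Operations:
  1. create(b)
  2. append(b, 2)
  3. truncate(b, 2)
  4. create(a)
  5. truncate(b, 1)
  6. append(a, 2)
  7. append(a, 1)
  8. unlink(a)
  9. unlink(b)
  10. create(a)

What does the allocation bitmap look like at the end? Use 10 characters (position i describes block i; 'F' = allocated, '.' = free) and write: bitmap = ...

  1. create(b)  ⇒  F.........  {b→[0]}
  2. append(b, 2)  ⇒  FFF.......  {b→[0, 1, 2]}
  3. truncate(b, 2)  ⇒  FF........  {b→[0, 1]}
  4. create(a)  ⇒  FFF.......  {a→[2]; b→[0, 1]}
  5. truncate(b, 1)  ⇒  F.F.......  {a→[2]; b→[0]}
  6. append(a, 2)  ⇒  FFFF......  {a→[2, 1, 3]; b→[0]}
  7. append(a, 1)  ⇒  FFFFF.....  {a→[2, 1, 3, 4]; b→[0]}
  8. unlink(a)  ⇒  F.........  {b→[0]}
  9. unlink(b)  ⇒  ..........  {}
  10. create(a)  ⇒  F.........  {a→[0]}

bitmap = F.........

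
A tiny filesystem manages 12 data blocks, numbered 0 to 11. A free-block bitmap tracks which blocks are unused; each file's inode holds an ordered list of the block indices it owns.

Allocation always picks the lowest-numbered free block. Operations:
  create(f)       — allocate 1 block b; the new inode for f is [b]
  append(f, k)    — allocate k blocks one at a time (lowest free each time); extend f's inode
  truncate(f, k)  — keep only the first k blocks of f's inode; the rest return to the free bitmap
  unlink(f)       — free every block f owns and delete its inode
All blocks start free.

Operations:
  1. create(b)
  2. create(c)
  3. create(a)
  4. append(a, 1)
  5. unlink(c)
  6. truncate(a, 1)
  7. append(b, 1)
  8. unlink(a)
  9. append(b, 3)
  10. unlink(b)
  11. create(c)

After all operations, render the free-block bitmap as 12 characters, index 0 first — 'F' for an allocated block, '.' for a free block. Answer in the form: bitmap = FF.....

bitmap = F...........

[1] create(b) — b=0 (map F...........)
[2] create(c) — b=0 c=1 (map FF..........)
[3] create(a) — a=2 b=0 c=1 (map FFF.........)
[4] append(a, 1) — a=2,3 b=0 c=1 (map FFFF........)
[5] unlink(c) — a=2,3 b=0 (map F.FF........)
[6] truncate(a, 1) — a=2 b=0 (map F.F.........)
[7] append(b, 1) — a=2 b=0,1 (map FFF.........)
[8] unlink(a) — b=0,1 (map FF..........)
[9] append(b, 3) — b=0,1,2,3,4 (map FFFFF.......)
[10] unlink(b) —  (map ............)
[11] create(c) — c=0 (map F...........)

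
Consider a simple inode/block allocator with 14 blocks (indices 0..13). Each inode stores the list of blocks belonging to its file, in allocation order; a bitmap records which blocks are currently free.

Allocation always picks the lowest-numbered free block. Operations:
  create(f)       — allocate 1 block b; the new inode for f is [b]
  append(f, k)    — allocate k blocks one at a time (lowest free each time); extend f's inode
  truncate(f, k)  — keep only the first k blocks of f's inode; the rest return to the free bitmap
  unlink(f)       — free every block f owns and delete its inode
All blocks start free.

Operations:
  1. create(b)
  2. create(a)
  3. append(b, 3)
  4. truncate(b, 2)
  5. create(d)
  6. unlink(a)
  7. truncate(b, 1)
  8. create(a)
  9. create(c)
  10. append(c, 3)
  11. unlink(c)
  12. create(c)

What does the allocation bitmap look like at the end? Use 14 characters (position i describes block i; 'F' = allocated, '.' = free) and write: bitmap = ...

bitmap = FFFF..........

  1. create(b)  ⇒  F.............  {b→[0]}
  2. create(a)  ⇒  FF............  {a→[1]; b→[0]}
  3. append(b, 3)  ⇒  FFFFF.........  {a→[1]; b→[0, 2, 3, 4]}
  4. truncate(b, 2)  ⇒  FFF...........  {a→[1]; b→[0, 2]}
  5. create(d)  ⇒  FFFF..........  {a→[1]; b→[0, 2]; d→[3]}
  6. unlink(a)  ⇒  F.FF..........  {b→[0, 2]; d→[3]}
  7. truncate(b, 1)  ⇒  F..F..........  {b→[0]; d→[3]}
  8. create(a)  ⇒  FF.F..........  {a→[1]; b→[0]; d→[3]}
  9. create(c)  ⇒  FFFF..........  {a→[1]; b→[0]; c→[2]; d→[3]}
  10. append(c, 3)  ⇒  FFFFFFF.......  {a→[1]; b→[0]; c→[2, 4, 5, 6]; d→[3]}
  11. unlink(c)  ⇒  FF.F..........  {a→[1]; b→[0]; d→[3]}
  12. create(c)  ⇒  FFFF..........  {a→[1]; b→[0]; c→[2]; d→[3]}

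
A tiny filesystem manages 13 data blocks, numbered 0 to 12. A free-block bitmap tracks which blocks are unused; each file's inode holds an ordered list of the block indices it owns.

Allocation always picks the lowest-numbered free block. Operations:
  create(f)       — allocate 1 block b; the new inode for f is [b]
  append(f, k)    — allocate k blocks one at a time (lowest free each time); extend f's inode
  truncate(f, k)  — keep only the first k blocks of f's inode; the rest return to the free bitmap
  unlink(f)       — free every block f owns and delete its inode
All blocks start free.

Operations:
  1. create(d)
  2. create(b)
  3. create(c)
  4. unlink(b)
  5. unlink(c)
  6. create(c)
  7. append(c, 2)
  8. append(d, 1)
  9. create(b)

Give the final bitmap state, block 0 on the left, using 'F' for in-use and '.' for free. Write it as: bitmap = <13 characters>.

  1. create(d)  ⇒  F............  {d→[0]}
  2. create(b)  ⇒  FF...........  {b→[1]; d→[0]}
  3. create(c)  ⇒  FFF..........  {b→[1]; c→[2]; d→[0]}
  4. unlink(b)  ⇒  F.F..........  {c→[2]; d→[0]}
  5. unlink(c)  ⇒  F............  {d→[0]}
  6. create(c)  ⇒  FF...........  {c→[1]; d→[0]}
  7. append(c, 2)  ⇒  FFFF.........  {c→[1, 2, 3]; d→[0]}
  8. append(d, 1)  ⇒  FFFFF........  {c→[1, 2, 3]; d→[0, 4]}
  9. create(b)  ⇒  FFFFFF.......  {b→[5]; c→[1, 2, 3]; d→[0, 4]}

bitmap = FFFFFF.......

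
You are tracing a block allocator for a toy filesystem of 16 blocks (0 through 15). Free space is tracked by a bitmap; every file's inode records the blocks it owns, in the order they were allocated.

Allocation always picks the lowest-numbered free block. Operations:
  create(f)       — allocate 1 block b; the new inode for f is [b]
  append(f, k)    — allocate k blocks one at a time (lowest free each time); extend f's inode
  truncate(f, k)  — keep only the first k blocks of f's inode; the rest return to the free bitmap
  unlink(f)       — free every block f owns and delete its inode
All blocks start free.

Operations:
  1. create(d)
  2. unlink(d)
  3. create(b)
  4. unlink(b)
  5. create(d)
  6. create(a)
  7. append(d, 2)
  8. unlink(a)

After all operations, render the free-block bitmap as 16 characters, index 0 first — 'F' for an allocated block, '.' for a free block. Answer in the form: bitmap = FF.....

bitmap = F.FF............

create(d): bitmap=F............... | d=[0]
unlink(d): bitmap=................ | 
create(b): bitmap=F............... | b=[0]
unlink(b): bitmap=................ | 
create(d): bitmap=F............... | d=[0]
create(a): bitmap=FF.............. | a=[1] d=[0]
append(d, 2): bitmap=FFFF............ | a=[1] d=[0, 2, 3]
unlink(a): bitmap=F.FF............ | d=[0, 2, 3]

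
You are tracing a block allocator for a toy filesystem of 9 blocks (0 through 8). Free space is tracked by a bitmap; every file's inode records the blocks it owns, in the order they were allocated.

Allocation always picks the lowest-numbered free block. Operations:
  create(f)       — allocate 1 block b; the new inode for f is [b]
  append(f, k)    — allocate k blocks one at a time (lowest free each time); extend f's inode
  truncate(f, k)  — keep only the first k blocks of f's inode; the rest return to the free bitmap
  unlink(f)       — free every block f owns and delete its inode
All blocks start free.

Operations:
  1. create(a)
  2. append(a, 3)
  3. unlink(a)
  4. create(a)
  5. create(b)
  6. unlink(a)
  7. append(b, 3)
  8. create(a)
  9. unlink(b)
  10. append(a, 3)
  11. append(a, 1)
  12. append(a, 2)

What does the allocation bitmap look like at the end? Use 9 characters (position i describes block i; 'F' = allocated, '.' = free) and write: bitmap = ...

after create(a) → a:[0]  free=[F........]
after append(a, 3) → a:[0, 1, 2, 3]  free=[FFFF.....]
after unlink(a) →   free=[.........]
after create(a) → a:[0]  free=[F........]
after create(b) → a:[0], b:[1]  free=[FF.......]
after unlink(a) → b:[1]  free=[.F.......]
after append(b, 3) → b:[1, 0, 2, 3]  free=[FFFF.....]
after create(a) → a:[4], b:[1, 0, 2, 3]  free=[FFFFF....]
after unlink(b) → a:[4]  free=[....F....]
after append(a, 3) → a:[4, 0, 1, 2]  free=[FFF.F....]
after append(a, 1) → a:[4, 0, 1, 2, 3]  free=[FFFFF....]
after append(a, 2) → a:[4, 0, 1, 2, 3, 5, 6]  free=[FFFFFFF..]

bitmap = FFFFFFF..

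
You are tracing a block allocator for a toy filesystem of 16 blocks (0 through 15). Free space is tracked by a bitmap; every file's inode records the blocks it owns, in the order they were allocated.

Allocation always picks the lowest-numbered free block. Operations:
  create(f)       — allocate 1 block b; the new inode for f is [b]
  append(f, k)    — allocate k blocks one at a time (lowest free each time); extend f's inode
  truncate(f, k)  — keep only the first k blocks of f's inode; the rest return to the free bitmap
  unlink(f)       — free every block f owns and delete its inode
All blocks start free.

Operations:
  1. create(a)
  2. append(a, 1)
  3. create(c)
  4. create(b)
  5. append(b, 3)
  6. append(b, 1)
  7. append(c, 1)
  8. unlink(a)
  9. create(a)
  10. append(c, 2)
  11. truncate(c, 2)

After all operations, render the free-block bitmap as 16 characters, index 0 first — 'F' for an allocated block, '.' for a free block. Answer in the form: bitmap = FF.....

  1. create(a)  ⇒  F...............  {a→[0]}
  2. append(a, 1)  ⇒  FF..............  {a→[0, 1]}
  3. create(c)  ⇒  FFF.............  {a→[0, 1]; c→[2]}
  4. create(b)  ⇒  FFFF............  {a→[0, 1]; b→[3]; c→[2]}
  5. append(b, 3)  ⇒  FFFFFFF.........  {a→[0, 1]; b→[3, 4, 5, 6]; c→[2]}
  6. append(b, 1)  ⇒  FFFFFFFF........  {a→[0, 1]; b→[3, 4, 5, 6, 7]; c→[2]}
  7. append(c, 1)  ⇒  FFFFFFFFF.......  {a→[0, 1]; b→[3, 4, 5, 6, 7]; c→[2, 8]}
  8. unlink(a)  ⇒  ..FFFFFFF.......  {b→[3, 4, 5, 6, 7]; c→[2, 8]}
  9. create(a)  ⇒  F.FFFFFFF.......  {a→[0]; b→[3, 4, 5, 6, 7]; c→[2, 8]}
  10. append(c, 2)  ⇒  FFFFFFFFFF......  {a→[0]; b→[3, 4, 5, 6, 7]; c→[2, 8, 1, 9]}
  11. truncate(c, 2)  ⇒  F.FFFFFFF.......  {a→[0]; b→[3, 4, 5, 6, 7]; c→[2, 8]}

bitmap = F.FFFFFFF.......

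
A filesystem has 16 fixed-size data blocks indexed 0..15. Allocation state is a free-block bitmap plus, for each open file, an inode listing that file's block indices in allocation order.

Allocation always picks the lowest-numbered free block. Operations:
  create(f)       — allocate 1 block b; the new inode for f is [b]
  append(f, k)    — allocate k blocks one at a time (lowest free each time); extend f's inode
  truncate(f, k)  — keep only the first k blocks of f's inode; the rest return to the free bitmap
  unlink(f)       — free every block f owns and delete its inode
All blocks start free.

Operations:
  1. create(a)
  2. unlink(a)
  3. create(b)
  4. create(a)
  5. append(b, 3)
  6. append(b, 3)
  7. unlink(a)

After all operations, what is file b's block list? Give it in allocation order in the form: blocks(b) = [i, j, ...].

blocks(b) = [0, 2, 3, 4, 5, 6, 7]

[1] create(a) — a=0 (map F...............)
[2] unlink(a) —  (map ................)
[3] create(b) — b=0 (map F...............)
[4] create(a) — a=1 b=0 (map FF..............)
[5] append(b, 3) — a=1 b=0,2,3,4 (map FFFFF...........)
[6] append(b, 3) — a=1 b=0,2,3,4,5,6,7 (map FFFFFFFF........)
[7] unlink(a) — b=0,2,3,4,5,6,7 (map F.FFFFFF........)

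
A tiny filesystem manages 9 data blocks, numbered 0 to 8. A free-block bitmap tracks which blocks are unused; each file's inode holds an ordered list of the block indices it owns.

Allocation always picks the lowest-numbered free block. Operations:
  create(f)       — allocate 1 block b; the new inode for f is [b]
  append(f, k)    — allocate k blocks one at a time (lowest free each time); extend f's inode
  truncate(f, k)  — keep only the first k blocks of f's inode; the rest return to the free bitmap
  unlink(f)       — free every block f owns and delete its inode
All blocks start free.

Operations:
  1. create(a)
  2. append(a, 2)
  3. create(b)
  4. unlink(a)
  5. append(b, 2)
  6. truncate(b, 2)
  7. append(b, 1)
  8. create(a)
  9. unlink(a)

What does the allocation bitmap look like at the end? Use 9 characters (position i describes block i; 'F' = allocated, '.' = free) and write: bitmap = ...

bitmap = FF.F.....

  1. create(a)  ⇒  F........  {a→[0]}
  2. append(a, 2)  ⇒  FFF......  {a→[0, 1, 2]}
  3. create(b)  ⇒  FFFF.....  {a→[0, 1, 2]; b→[3]}
  4. unlink(a)  ⇒  ...F.....  {b→[3]}
  5. append(b, 2)  ⇒  FF.F.....  {b→[3, 0, 1]}
  6. truncate(b, 2)  ⇒  F..F.....  {b→[3, 0]}
  7. append(b, 1)  ⇒  FF.F.....  {b→[3, 0, 1]}
  8. create(a)  ⇒  FFFF.....  {a→[2]; b→[3, 0, 1]}
  9. unlink(a)  ⇒  FF.F.....  {b→[3, 0, 1]}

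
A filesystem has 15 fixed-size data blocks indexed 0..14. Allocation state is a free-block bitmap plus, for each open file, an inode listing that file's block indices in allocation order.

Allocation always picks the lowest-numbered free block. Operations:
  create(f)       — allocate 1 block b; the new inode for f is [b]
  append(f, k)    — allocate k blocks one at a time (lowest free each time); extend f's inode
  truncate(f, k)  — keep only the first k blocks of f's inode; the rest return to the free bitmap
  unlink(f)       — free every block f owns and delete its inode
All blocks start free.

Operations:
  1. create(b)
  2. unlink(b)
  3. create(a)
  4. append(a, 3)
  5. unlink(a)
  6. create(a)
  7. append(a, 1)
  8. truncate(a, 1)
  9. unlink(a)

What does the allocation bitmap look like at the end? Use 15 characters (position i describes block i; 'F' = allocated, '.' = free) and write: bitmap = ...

[1] create(b) — b=0 (map F..............)
[2] unlink(b) —  (map ...............)
[3] create(a) — a=0 (map F..............)
[4] append(a, 3) — a=0,1,2,3 (map FFFF...........)
[5] unlink(a) —  (map ...............)
[6] create(a) — a=0 (map F..............)
[7] append(a, 1) — a=0,1 (map FF.............)
[8] truncate(a, 1) — a=0 (map F..............)
[9] unlink(a) —  (map ...............)

bitmap = ...............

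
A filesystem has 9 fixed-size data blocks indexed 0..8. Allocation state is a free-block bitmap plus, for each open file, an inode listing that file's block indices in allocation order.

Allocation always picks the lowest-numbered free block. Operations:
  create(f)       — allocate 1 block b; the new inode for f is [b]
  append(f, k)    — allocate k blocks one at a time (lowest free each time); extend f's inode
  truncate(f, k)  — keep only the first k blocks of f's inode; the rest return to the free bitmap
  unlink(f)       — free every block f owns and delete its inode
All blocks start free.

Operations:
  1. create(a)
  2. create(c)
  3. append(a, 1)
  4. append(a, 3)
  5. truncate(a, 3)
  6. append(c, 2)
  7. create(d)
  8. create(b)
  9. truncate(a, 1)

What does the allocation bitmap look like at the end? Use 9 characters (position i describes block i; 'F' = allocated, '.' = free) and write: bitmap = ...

  1. create(a)  ⇒  F........  {a→[0]}
  2. create(c)  ⇒  FF.......  {a→[0]; c→[1]}
  3. append(a, 1)  ⇒  FFF......  {a→[0, 2]; c→[1]}
  4. append(a, 3)  ⇒  FFFFFF...  {a→[0, 2, 3, 4, 5]; c→[1]}
  5. truncate(a, 3)  ⇒  FFFF.....  {a→[0, 2, 3]; c→[1]}
  6. append(c, 2)  ⇒  FFFFFF...  {a→[0, 2, 3]; c→[1, 4, 5]}
  7. create(d)  ⇒  FFFFFFF..  {a→[0, 2, 3]; c→[1, 4, 5]; d→[6]}
  8. create(b)  ⇒  FFFFFFFF.  {a→[0, 2, 3]; b→[7]; c→[1, 4, 5]; d→[6]}
  9. truncate(a, 1)  ⇒  FF..FFFF.  {a→[0]; b→[7]; c→[1, 4, 5]; d→[6]}

bitmap = FF..FFFF.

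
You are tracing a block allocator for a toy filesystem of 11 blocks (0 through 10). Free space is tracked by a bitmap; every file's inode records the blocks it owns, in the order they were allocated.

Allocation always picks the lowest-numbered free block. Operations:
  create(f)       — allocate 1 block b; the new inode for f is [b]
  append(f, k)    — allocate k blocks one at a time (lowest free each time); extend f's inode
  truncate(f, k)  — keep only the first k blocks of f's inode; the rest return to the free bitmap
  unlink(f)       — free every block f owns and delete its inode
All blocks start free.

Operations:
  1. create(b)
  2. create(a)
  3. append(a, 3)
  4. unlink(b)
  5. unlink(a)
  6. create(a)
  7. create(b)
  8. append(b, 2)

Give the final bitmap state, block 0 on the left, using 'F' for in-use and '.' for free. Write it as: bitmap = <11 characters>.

bitmap = FFFF.......

create(b): bitmap=F.......... | b=[0]
create(a): bitmap=FF......... | a=[1] b=[0]
append(a, 3): bitmap=FFFFF...... | a=[1, 2, 3, 4] b=[0]
unlink(b): bitmap=.FFFF...... | a=[1, 2, 3, 4]
unlink(a): bitmap=........... | 
create(a): bitmap=F.......... | a=[0]
create(b): bitmap=FF......... | a=[0] b=[1]
append(b, 2): bitmap=FFFF....... | a=[0] b=[1, 2, 3]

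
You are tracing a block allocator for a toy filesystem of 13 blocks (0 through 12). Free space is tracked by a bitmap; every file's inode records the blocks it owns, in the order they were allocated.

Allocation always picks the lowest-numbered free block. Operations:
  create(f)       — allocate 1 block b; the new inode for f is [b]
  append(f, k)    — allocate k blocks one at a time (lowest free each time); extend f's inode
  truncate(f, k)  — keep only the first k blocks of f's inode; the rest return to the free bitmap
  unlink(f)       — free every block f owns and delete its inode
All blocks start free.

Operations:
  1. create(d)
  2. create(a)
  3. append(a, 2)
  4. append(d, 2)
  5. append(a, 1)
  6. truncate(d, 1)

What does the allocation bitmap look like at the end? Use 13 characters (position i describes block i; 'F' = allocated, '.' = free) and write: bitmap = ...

after create(d) → d:[0]  free=[F............]
after create(a) → a:[1], d:[0]  free=[FF...........]
after append(a, 2) → a:[1, 2, 3], d:[0]  free=[FFFF.........]
after append(d, 2) → a:[1, 2, 3], d:[0, 4, 5]  free=[FFFFFF.......]
after append(a, 1) → a:[1, 2, 3, 6], d:[0, 4, 5]  free=[FFFFFFF......]
after truncate(d, 1) → a:[1, 2, 3, 6], d:[0]  free=[FFFF..F......]

bitmap = FFFF..F......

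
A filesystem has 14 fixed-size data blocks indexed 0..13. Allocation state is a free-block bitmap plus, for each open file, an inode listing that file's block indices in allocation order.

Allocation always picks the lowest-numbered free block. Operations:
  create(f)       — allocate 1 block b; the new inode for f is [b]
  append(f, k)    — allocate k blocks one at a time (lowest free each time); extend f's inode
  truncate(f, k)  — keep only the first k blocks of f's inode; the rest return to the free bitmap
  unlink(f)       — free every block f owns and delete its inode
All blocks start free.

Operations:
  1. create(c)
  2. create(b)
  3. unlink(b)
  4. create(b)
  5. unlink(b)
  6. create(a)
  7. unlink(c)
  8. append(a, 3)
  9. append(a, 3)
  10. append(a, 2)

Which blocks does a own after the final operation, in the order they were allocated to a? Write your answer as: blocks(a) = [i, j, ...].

blocks(a) = [1, 0, 2, 3, 4, 5, 6, 7, 8]

  1. create(c)  ⇒  F.............  {c→[0]}
  2. create(b)  ⇒  FF............  {b→[1]; c→[0]}
  3. unlink(b)  ⇒  F.............  {c→[0]}
  4. create(b)  ⇒  FF............  {b→[1]; c→[0]}
  5. unlink(b)  ⇒  F.............  {c→[0]}
  6. create(a)  ⇒  FF............  {a→[1]; c→[0]}
  7. unlink(c)  ⇒  .F............  {a→[1]}
  8. append(a, 3)  ⇒  FFFF..........  {a→[1, 0, 2, 3]}
  9. append(a, 3)  ⇒  FFFFFFF.......  {a→[1, 0, 2, 3, 4, 5, 6]}
  10. append(a, 2)  ⇒  FFFFFFFFF.....  {a→[1, 0, 2, 3, 4, 5, 6, 7, 8]}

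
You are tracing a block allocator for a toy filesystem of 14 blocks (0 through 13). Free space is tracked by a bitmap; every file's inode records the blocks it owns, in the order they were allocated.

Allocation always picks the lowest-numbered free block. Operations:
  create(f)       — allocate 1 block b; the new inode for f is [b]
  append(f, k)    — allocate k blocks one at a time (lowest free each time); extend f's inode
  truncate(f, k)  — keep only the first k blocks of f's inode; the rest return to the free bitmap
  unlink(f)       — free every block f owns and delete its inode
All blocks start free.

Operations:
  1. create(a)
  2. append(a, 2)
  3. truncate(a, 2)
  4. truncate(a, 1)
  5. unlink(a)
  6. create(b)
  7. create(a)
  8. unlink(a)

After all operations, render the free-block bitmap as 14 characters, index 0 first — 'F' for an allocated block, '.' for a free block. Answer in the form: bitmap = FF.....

  1. create(a)  ⇒  F.............  {a→[0]}
  2. append(a, 2)  ⇒  FFF...........  {a→[0, 1, 2]}
  3. truncate(a, 2)  ⇒  FF............  {a→[0, 1]}
  4. truncate(a, 1)  ⇒  F.............  {a→[0]}
  5. unlink(a)  ⇒  ..............  {}
  6. create(b)  ⇒  F.............  {b→[0]}
  7. create(a)  ⇒  FF............  {a→[1]; b→[0]}
  8. unlink(a)  ⇒  F.............  {b→[0]}

bitmap = F.............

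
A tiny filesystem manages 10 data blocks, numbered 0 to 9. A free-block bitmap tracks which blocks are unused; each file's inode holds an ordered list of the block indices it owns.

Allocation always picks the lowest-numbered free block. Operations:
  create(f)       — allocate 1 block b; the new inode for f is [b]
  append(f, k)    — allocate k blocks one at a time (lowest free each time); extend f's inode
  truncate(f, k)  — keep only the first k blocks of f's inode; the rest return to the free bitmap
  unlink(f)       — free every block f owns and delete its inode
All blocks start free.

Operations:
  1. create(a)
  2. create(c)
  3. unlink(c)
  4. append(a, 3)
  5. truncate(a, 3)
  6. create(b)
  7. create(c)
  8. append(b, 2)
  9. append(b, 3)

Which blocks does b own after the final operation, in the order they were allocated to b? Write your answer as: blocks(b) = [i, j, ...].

blocks(b) = [3, 5, 6, 7, 8, 9]

create(a): bitmap=F......... | a=[0]
create(c): bitmap=FF........ | a=[0] c=[1]
unlink(c): bitmap=F......... | a=[0]
append(a, 3): bitmap=FFFF...... | a=[0, 1, 2, 3]
truncate(a, 3): bitmap=FFF....... | a=[0, 1, 2]
create(b): bitmap=FFFF...... | a=[0, 1, 2] b=[3]
create(c): bitmap=FFFFF..... | a=[0, 1, 2] b=[3] c=[4]
append(b, 2): bitmap=FFFFFFF... | a=[0, 1, 2] b=[3, 5, 6] c=[4]
append(b, 3): bitmap=FFFFFFFFFF | a=[0, 1, 2] b=[3, 5, 6, 7, 8, 9] c=[4]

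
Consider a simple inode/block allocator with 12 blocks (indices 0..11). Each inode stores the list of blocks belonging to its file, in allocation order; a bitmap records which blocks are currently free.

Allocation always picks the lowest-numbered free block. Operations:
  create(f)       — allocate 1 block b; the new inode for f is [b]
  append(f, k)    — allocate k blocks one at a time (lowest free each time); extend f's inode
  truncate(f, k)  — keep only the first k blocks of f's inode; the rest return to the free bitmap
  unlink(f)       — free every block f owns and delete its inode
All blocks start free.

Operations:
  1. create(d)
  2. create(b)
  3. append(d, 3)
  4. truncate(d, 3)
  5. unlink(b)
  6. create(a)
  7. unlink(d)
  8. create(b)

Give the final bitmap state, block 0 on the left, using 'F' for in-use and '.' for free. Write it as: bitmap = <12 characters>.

bitmap = FF..........

[1] create(d) — d=0 (map F...........)
[2] create(b) — b=1 d=0 (map FF..........)
[3] append(d, 3) — b=1 d=0,2,3,4 (map FFFFF.......)
[4] truncate(d, 3) — b=1 d=0,2,3 (map FFFF........)
[5] unlink(b) — d=0,2,3 (map F.FF........)
[6] create(a) — a=1 d=0,2,3 (map FFFF........)
[7] unlink(d) — a=1 (map .F..........)
[8] create(b) — a=1 b=0 (map FF..........)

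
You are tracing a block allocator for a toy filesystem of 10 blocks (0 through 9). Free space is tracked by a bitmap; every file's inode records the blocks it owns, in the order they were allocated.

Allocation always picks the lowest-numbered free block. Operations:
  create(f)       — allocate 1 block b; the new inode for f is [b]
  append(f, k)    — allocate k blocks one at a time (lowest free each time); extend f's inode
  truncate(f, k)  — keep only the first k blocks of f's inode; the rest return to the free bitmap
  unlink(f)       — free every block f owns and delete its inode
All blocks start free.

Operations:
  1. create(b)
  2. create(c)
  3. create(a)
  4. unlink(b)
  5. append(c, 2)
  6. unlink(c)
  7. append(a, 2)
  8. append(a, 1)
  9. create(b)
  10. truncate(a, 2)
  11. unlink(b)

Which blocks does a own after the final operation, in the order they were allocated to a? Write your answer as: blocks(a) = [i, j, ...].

blocks(a) = [2, 0]

  1. create(b)  ⇒  F.........  {b→[0]}
  2. create(c)  ⇒  FF........  {b→[0]; c→[1]}
  3. create(a)  ⇒  FFF.......  {a→[2]; b→[0]; c→[1]}
  4. unlink(b)  ⇒  .FF.......  {a→[2]; c→[1]}
  5. append(c, 2)  ⇒  FFFF......  {a→[2]; c→[1, 0, 3]}
  6. unlink(c)  ⇒  ..F.......  {a→[2]}
  7. append(a, 2)  ⇒  FFF.......  {a→[2, 0, 1]}
  8. append(a, 1)  ⇒  FFFF......  {a→[2, 0, 1, 3]}
  9. create(b)  ⇒  FFFFF.....  {a→[2, 0, 1, 3]; b→[4]}
  10. truncate(a, 2)  ⇒  F.F.F.....  {a→[2, 0]; b→[4]}
  11. unlink(b)  ⇒  F.F.......  {a→[2, 0]}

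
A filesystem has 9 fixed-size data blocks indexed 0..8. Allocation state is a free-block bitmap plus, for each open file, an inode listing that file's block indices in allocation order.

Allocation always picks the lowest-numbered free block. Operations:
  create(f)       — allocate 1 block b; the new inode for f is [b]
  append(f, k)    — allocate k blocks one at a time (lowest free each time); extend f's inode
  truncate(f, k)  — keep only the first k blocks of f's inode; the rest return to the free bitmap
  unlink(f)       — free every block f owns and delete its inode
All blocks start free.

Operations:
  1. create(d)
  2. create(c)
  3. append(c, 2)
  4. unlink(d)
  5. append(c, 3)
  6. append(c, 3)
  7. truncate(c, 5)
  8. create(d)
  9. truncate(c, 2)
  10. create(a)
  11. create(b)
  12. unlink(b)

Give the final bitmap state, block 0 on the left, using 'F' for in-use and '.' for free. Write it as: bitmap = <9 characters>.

bitmap = FFF..F...

after create(d) → d:[0]  free=[F........]
after create(c) → c:[1], d:[0]  free=[FF.......]
after append(c, 2) → c:[1, 2, 3], d:[0]  free=[FFFF.....]
after unlink(d) → c:[1, 2, 3]  free=[.FFF.....]
after append(c, 3) → c:[1, 2, 3, 0, 4, 5]  free=[FFFFFF...]
after append(c, 3) → c:[1, 2, 3, 0, 4, 5, 6, 7, 8]  free=[FFFFFFFFF]
after truncate(c, 5) → c:[1, 2, 3, 0, 4]  free=[FFFFF....]
after create(d) → c:[1, 2, 3, 0, 4], d:[5]  free=[FFFFFF...]
after truncate(c, 2) → c:[1, 2], d:[5]  free=[.FF..F...]
after create(a) → a:[0], c:[1, 2], d:[5]  free=[FFF..F...]
after create(b) → a:[0], b:[3], c:[1, 2], d:[5]  free=[FFFF.F...]
after unlink(b) → a:[0], c:[1, 2], d:[5]  free=[FFF..F...]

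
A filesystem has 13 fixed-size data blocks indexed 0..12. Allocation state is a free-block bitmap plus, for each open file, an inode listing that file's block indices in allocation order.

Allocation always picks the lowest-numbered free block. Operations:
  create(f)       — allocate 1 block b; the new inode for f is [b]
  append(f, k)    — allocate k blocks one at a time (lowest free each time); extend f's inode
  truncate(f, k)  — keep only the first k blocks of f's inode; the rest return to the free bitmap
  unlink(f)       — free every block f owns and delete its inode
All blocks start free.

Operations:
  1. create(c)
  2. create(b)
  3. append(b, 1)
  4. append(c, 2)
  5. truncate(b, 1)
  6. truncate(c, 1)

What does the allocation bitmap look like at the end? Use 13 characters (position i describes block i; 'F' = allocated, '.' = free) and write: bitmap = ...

[1] create(c) — c=0 (map F............)
[2] create(b) — b=1 c=0 (map FF...........)
[3] append(b, 1) — b=1,2 c=0 (map FFF..........)
[4] append(c, 2) — b=1,2 c=0,3,4 (map FFFFF........)
[5] truncate(b, 1) — b=1 c=0,3,4 (map FF.FF........)
[6] truncate(c, 1) — b=1 c=0 (map FF...........)

bitmap = FF...........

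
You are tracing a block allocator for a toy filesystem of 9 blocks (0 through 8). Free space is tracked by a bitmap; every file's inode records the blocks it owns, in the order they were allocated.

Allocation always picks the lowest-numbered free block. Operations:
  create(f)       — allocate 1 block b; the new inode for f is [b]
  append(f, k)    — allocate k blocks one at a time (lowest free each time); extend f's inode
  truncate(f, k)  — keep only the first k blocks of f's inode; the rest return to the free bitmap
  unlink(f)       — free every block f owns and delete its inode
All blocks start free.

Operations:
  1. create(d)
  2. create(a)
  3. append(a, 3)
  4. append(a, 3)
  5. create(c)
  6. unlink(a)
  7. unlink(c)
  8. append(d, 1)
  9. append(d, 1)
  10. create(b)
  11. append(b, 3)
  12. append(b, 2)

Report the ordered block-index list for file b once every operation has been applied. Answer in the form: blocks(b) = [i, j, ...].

blocks(b) = [3, 4, 5, 6, 7, 8]

create(d): bitmap=F........ | d=[0]
create(a): bitmap=FF....... | a=[1] d=[0]
append(a, 3): bitmap=FFFFF.... | a=[1, 2, 3, 4] d=[0]
append(a, 3): bitmap=FFFFFFFF. | a=[1, 2, 3, 4, 5, 6, 7] d=[0]
create(c): bitmap=FFFFFFFFF | a=[1, 2, 3, 4, 5, 6, 7] c=[8] d=[0]
unlink(a): bitmap=F.......F | c=[8] d=[0]
unlink(c): bitmap=F........ | d=[0]
append(d, 1): bitmap=FF....... | d=[0, 1]
append(d, 1): bitmap=FFF...... | d=[0, 1, 2]
create(b): bitmap=FFFF..... | b=[3] d=[0, 1, 2]
append(b, 3): bitmap=FFFFFFF.. | b=[3, 4, 5, 6] d=[0, 1, 2]
append(b, 2): bitmap=FFFFFFFFF | b=[3, 4, 5, 6, 7, 8] d=[0, 1, 2]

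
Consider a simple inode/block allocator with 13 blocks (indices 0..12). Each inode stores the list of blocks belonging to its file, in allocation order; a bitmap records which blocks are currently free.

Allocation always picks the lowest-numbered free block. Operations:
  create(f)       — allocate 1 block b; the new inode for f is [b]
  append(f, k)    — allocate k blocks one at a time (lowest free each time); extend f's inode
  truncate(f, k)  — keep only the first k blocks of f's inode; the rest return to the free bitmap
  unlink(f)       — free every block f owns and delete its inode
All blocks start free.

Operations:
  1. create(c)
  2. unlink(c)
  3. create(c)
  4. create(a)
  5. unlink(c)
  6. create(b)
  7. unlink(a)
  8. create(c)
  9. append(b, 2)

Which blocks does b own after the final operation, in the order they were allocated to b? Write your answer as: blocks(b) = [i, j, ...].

create(c): bitmap=F............ | c=[0]
unlink(c): bitmap=............. | 
create(c): bitmap=F............ | c=[0]
create(a): bitmap=FF........... | a=[1] c=[0]
unlink(c): bitmap=.F........... | a=[1]
create(b): bitmap=FF........... | a=[1] b=[0]
unlink(a): bitmap=F............ | b=[0]
create(c): bitmap=FF........... | b=[0] c=[1]
append(b, 2): bitmap=FFFF......... | b=[0, 2, 3] c=[1]

blocks(b) = [0, 2, 3]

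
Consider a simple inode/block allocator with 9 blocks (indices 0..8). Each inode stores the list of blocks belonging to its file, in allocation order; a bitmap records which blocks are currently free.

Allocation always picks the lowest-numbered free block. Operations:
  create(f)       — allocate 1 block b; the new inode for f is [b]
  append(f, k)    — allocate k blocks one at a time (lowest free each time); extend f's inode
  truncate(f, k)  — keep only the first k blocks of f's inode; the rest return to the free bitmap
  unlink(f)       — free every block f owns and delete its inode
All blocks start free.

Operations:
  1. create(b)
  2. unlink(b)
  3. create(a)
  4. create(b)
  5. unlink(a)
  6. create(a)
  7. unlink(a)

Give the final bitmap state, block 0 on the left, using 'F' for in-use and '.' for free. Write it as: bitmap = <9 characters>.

  1. create(b)  ⇒  F........  {b→[0]}
  2. unlink(b)  ⇒  .........  {}
  3. create(a)  ⇒  F........  {a→[0]}
  4. create(b)  ⇒  FF.......  {a→[0]; b→[1]}
  5. unlink(a)  ⇒  .F.......  {b→[1]}
  6. create(a)  ⇒  FF.......  {a→[0]; b→[1]}
  7. unlink(a)  ⇒  .F.......  {b→[1]}

bitmap = .F.......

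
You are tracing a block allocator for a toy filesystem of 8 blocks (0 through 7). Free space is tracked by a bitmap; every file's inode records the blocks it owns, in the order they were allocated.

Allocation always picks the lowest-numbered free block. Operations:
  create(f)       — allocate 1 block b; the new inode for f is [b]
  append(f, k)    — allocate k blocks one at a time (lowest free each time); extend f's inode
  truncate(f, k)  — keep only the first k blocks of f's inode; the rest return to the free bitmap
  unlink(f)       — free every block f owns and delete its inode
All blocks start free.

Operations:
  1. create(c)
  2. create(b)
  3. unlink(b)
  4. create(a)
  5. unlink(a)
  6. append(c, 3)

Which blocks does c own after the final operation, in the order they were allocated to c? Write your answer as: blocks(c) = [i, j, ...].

  1. create(c)  ⇒  F.......  {c→[0]}
  2. create(b)  ⇒  FF......  {b→[1]; c→[0]}
  3. unlink(b)  ⇒  F.......  {c→[0]}
  4. create(a)  ⇒  FF......  {a→[1]; c→[0]}
  5. unlink(a)  ⇒  F.......  {c→[0]}
  6. append(c, 3)  ⇒  FFFF....  {c→[0, 1, 2, 3]}

blocks(c) = [0, 1, 2, 3]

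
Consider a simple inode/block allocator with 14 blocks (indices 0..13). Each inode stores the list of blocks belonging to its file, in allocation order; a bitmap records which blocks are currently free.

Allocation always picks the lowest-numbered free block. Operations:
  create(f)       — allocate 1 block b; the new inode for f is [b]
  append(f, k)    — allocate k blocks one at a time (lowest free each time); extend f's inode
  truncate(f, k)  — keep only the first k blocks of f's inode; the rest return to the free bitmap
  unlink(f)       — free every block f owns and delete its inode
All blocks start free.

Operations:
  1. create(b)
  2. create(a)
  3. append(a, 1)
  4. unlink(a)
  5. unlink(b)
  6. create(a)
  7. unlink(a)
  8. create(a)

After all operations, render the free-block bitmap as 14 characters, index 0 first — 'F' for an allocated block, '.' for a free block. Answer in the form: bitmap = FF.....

[1] create(b) — b=0 (map F.............)
[2] create(a) — a=1 b=0 (map FF............)
[3] append(a, 1) — a=1,2 b=0 (map FFF...........)
[4] unlink(a) — b=0 (map F.............)
[5] unlink(b) —  (map ..............)
[6] create(a) — a=0 (map F.............)
[7] unlink(a) —  (map ..............)
[8] create(a) — a=0 (map F.............)

bitmap = F.............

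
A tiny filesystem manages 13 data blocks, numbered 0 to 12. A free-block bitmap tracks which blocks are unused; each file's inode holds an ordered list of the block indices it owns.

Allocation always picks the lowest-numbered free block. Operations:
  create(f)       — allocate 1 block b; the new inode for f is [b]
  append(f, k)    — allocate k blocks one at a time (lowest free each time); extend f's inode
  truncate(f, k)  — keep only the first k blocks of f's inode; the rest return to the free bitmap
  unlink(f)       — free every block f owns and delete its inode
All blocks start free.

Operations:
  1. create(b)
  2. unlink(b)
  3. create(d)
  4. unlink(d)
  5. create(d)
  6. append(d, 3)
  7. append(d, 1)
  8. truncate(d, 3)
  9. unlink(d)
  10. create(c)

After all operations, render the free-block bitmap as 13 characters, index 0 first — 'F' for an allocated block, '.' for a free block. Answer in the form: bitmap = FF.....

[1] create(b) — b=0 (map F............)
[2] unlink(b) —  (map .............)
[3] create(d) — d=0 (map F............)
[4] unlink(d) —  (map .............)
[5] create(d) — d=0 (map F............)
[6] append(d, 3) — d=0,1,2,3 (map FFFF.........)
[7] append(d, 1) — d=0,1,2,3,4 (map FFFFF........)
[8] truncate(d, 3) — d=0,1,2 (map FFF..........)
[9] unlink(d) —  (map .............)
[10] create(c) — c=0 (map F............)

bitmap = F............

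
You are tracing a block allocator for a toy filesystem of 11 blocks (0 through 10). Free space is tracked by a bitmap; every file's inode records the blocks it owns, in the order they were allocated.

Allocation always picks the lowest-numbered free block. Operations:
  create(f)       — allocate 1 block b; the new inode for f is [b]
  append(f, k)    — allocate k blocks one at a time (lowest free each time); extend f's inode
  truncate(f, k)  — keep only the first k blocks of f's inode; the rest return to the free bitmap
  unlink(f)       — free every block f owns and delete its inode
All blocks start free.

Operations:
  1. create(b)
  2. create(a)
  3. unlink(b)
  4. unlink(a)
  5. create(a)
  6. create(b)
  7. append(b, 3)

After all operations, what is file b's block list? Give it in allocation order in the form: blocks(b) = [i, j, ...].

blocks(b) = [1, 2, 3, 4]

  1. create(b)  ⇒  F..........  {b→[0]}
  2. create(a)  ⇒  FF.........  {a→[1]; b→[0]}
  3. unlink(b)  ⇒  .F.........  {a→[1]}
  4. unlink(a)  ⇒  ...........  {}
  5. create(a)  ⇒  F..........  {a→[0]}
  6. create(b)  ⇒  FF.........  {a→[0]; b→[1]}
  7. append(b, 3)  ⇒  FFFFF......  {a→[0]; b→[1, 2, 3, 4]}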